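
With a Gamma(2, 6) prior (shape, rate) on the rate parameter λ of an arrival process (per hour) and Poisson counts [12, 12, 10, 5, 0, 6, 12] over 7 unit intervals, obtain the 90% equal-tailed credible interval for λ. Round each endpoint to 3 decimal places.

Posterior: Gamma(2+57, 6+7) = Gamma(59, 13) (shape, rate).
Equal-tailed 90% interval: Gamma(59, 13) quantiles at 0.05 and 0.95.
Posterior mean ≈ 4.538, SD ≈ 0.591; a Normal approximation gives roughly [3.567, 5.510].
Exact: lower = 3.612; upper = 5.552.

[3.612, 5.552]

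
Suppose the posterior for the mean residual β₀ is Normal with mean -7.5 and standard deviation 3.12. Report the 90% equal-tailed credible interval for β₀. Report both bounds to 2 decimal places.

[-12.63, -2.37]

The posterior is symmetric, so the 90% equal-tailed interval is β₀ = -7.5 ± z·3.12 with z = 1.645.
Half-width: 1.645 × 3.12 = 5.13.
-7.5 − 5.13 = -12.63; -7.5 + 5.13 = -2.37.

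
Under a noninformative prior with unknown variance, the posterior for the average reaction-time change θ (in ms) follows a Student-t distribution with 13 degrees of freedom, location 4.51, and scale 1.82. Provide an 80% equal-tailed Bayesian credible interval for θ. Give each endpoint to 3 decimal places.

The t_13 distribution is symmetric; the 80% interval is 4.51 ± t·1.82 with t_{0.9,13} = 1.350.
Half-width: 1.350 × 1.82 = 2.457.
4.51 − 2.457 = 2.053; 4.51 + 2.457 = 6.967.

[2.053, 6.967]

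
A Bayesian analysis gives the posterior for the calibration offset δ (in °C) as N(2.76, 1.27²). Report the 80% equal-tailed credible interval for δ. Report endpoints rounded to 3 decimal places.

[1.132, 4.388]

The posterior is symmetric, so the 80% equal-tailed interval is δ = 2.76 ± z·1.27 with z = 1.282.
Half-width: 1.282 × 1.27 = 1.628.
2.76 − 1.628 = 1.132; 2.76 + 1.628 = 4.388.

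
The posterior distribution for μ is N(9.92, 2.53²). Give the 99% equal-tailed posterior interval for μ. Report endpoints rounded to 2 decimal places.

[3.40, 16.44]

The posterior is symmetric, so the 99% equal-tailed interval is μ = 9.92 ± z·2.53 with z = 2.576.
Half-width: 2.576 × 2.53 = 6.52.
9.92 − 6.52 = 3.40; 9.92 + 6.52 = 16.44.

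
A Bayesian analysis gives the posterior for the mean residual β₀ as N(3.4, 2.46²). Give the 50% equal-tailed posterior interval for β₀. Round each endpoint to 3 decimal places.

[1.741, 5.059]

The posterior is symmetric, so the 50% equal-tailed interval is β₀ = 3.4 ± z·2.46 with z = 0.674.
Half-width: 0.674 × 2.46 = 1.659.
3.4 − 1.659 = 1.741; 3.4 + 1.659 = 5.059.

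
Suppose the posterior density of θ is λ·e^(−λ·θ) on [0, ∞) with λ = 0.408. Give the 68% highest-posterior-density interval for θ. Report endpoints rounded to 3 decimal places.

The exponential density is strictly decreasing on [0, ∞), so the HPD interval is anchored at 0: [0, q] with P(θ ≤ q) = 0.68.
q = −ln(1 − 0.68) / 0.408 = 1.1394 / 0.408 = 2.793.

[0.000, 2.793]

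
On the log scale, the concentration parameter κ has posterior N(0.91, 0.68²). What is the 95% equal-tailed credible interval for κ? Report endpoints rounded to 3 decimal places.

[0.655, 9.419]

On the log scale the 95% interval is 0.91 ± 1.960 × 0.68 = [-0.4228, 2.2428].
Exponentiate: [e^-0.4228, e^2.2428] = [0.655, 9.419].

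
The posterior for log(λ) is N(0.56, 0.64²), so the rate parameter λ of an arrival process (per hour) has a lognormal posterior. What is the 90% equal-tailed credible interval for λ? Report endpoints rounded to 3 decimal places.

On the log scale the 90% interval is 0.56 ± 1.645 × 0.64 = [-0.4927, 1.6127].
Exponentiate: [e^-0.4927, e^1.6127] = [0.611, 5.016].

[0.611, 5.016]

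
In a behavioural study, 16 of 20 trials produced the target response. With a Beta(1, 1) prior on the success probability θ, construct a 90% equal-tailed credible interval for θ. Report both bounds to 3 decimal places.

[0.616, 0.901]

Posterior: Beta(1+16, 1+4) = Beta(17, 5).
Equal-tailed 90% interval: the 0.05 and 0.95 quantiles of Beta(17, 5).
Posterior mean ≈ 0.773, SD ≈ 0.087; a Normal approximation gives roughly [0.629, 0.916].
Exact: F⁻¹(0.05) = 0.616; F⁻¹(0.95) = 0.901.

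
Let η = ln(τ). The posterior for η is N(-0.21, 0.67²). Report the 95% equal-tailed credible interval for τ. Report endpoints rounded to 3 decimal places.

[0.218, 3.014]

On the log scale the 95% interval is -0.21 ± 1.960 × 0.67 = [-1.5232, 1.1032].
Exponentiate: [e^-1.5232, e^1.1032] = [0.218, 3.014].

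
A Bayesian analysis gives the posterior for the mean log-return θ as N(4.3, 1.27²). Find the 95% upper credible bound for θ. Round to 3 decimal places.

6.389

Need U with P(θ ≤ U) = 0.95: U = 4.3 + z_{0.05}·1.27.
z = 1.645; U = 4.3 + 1.645 × 1.27 = 6.389.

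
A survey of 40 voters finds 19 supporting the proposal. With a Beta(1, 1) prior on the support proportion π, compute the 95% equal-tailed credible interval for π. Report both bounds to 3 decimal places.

[0.329, 0.626]

Posterior: Beta(1+19, 1+21) = Beta(20, 22).
Equal-tailed 95% interval: the 0.025 and 0.975 quantiles of Beta(20, 22).
Posterior mean ≈ 0.476, SD ≈ 0.076; a Normal approximation gives roughly [0.327, 0.625].
Exact: F⁻¹(0.025) = 0.329; F⁻¹(0.975) = 0.626.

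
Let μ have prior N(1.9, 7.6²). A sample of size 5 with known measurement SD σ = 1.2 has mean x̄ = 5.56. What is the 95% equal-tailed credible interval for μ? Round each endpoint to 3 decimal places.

Posterior precision = 1/7.6² + 5/1.2² = 0.0173 + 3.4722 = 3.4895, so posterior SD = 0.5353.
Posterior mean = (1.9/7.6² + 5·5.56/1.2²) / 3.4895 = 5.5418.
Interval: 5.5418 ± 1.960 × 0.5353 → [4.493, 6.591].

[4.493, 6.591]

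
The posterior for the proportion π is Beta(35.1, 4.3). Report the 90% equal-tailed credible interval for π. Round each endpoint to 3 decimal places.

[0.800, 0.959]

Posterior: Beta(35.1, 4.3).
Equal-tailed 90% interval: the 0.05 and 0.95 quantiles of Beta(35.1, 4.3).
Posterior mean ≈ 0.891, SD ≈ 0.049; a Normal approximation gives roughly [0.810, 0.972].
Exact: F⁻¹(0.05) = 0.800; F⁻¹(0.95) = 0.959.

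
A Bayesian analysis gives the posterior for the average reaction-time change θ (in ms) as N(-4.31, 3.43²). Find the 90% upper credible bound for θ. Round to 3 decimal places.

Need U with P(θ ≤ U) = 0.90: U = -4.31 + z_{0.1}·3.43.
z = 1.282; U = -4.31 + 1.282 × 3.43 = 0.086.

0.086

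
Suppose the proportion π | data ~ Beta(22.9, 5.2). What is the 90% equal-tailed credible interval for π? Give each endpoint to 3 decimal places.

[0.685, 0.919]

Posterior: Beta(22.9, 5.2).
Equal-tailed 90% interval: the 0.05 and 0.95 quantiles of Beta(22.9, 5.2).
Posterior mean ≈ 0.815, SD ≈ 0.072; a Normal approximation gives roughly [0.697, 0.933].
Exact: F⁻¹(0.05) = 0.685; F⁻¹(0.95) = 0.919.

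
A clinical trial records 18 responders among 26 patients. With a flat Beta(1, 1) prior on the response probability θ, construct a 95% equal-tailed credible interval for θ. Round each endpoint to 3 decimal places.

[0.498, 0.835]

Posterior: Beta(1+18, 1+8) = Beta(19, 9).
Equal-tailed 95% interval: the 0.025 and 0.975 quantiles of Beta(19, 9).
Posterior mean ≈ 0.679, SD ≈ 0.087; a Normal approximation gives roughly [0.509, 0.849].
Exact: F⁻¹(0.025) = 0.498; F⁻¹(0.975) = 0.835.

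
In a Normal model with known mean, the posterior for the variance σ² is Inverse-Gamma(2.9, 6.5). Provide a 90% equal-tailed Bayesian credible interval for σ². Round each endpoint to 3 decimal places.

[1.058, 8.476]

Inverse-Gamma(2.9, 6.5) quantiles: F⁻¹(0.05) and F⁻¹(0.95).
Equivalently, 1/σ² ~ Gamma(2.9, rate = 6.5); invert its 0.95 and 0.05 quantiles.
Posterior mean ≈ 3.421, SD ≈ 3.606; a Normal approximation gives roughly [-2.510, 9.353].
Exact: lower = 1.058; upper = 8.476.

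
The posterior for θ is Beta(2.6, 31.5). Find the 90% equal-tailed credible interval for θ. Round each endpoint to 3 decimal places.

Posterior: Beta(2.6, 31.5).
Equal-tailed 90% interval: the 0.05 and 0.95 quantiles of Beta(2.6, 31.5).
Posterior mean ≈ 0.076, SD ≈ 0.045; a Normal approximation gives roughly [0.003, 0.150].
Exact: F⁻¹(0.05) = 0.019; F⁻¹(0.95) = 0.162.

[0.019, 0.162]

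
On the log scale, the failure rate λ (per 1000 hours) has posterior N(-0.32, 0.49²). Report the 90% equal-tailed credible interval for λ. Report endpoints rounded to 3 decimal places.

[0.324, 1.626]

On the log scale the 90% interval is -0.32 ± 1.645 × 0.49 = [-1.1260, 0.4860].
Exponentiate: [e^-1.1260, e^0.4860] = [0.324, 1.626].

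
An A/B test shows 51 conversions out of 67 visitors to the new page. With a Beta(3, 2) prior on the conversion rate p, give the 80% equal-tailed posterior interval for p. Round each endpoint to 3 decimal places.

Posterior: Beta(3+51, 2+16) = Beta(54, 18).
Equal-tailed 80% interval: the 0.1 and 0.9 quantiles of Beta(54, 18).
Posterior mean ≈ 0.750, SD ≈ 0.051; a Normal approximation gives roughly [0.685, 0.815].
Exact: F⁻¹(0.1) = 0.683; F⁻¹(0.9) = 0.814.

[0.683, 0.814]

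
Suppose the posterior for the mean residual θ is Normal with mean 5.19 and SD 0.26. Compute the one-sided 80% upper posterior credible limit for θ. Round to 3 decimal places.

5.409

Need U with P(θ ≤ U) = 0.80: U = 5.19 + z_{0.2}·0.26.
z = 0.842; U = 5.19 + 0.842 × 0.26 = 5.409.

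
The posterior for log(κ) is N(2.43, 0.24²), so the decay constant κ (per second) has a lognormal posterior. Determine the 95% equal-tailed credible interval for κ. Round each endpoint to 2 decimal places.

On the log scale the 95% interval is 2.43 ± 1.960 × 0.24 = [1.9596, 2.9004].
Exponentiate: [e^1.9596, e^2.9004] = [7.10, 18.18].

[7.10, 18.18]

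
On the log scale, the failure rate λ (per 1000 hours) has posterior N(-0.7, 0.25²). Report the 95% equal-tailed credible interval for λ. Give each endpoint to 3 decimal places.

On the log scale the 95% interval is -0.7 ± 1.960 × 0.25 = [-1.1900, -0.2100].
Exponentiate: [e^-1.1900, e^-0.2100] = [0.304, 0.811].

[0.304, 0.811]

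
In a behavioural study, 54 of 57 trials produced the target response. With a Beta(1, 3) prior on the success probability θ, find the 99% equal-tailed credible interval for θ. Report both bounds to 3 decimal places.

[0.782, 0.974]

Posterior: Beta(1+54, 3+3) = Beta(55, 6).
Equal-tailed 99% interval: the 0.005 and 0.995 quantiles of Beta(55, 6).
Posterior mean ≈ 0.902, SD ≈ 0.038; a Normal approximation gives roughly [0.804, 0.999].
Exact: F⁻¹(0.005) = 0.782; F⁻¹(0.995) = 0.974.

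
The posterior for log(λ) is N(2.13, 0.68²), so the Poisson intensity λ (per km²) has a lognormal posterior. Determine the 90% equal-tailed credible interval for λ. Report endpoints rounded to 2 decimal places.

[2.75, 25.75]

On the log scale the 90% interval is 2.13 ± 1.645 × 0.68 = [1.0115, 3.2485].
Exponentiate: [e^1.0115, e^3.2485] = [2.75, 25.75].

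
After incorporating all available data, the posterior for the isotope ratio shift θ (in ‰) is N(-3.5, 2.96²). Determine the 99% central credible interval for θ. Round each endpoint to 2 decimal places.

[-11.12, 4.12]

The posterior is symmetric, so the 99% equal-tailed interval is θ = -3.5 ± z·2.96 with z = 2.576.
Half-width: 2.576 × 2.96 = 7.62.
-3.5 − 7.62 = -11.12; -3.5 + 7.62 = 4.12.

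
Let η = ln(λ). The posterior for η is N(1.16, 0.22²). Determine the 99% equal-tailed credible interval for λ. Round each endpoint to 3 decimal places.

On the log scale the 99% interval is 1.16 ± 2.576 × 0.22 = [0.5933, 1.7267].
Exponentiate: [e^0.5933, e^1.7267] = [1.810, 5.622].

[1.810, 5.622]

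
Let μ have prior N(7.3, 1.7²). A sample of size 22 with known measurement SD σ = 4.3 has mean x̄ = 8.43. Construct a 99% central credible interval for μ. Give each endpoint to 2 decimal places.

Posterior precision = 1/1.7² + 22/4.3² = 0.3460 + 1.1898 = 1.5359, so posterior SD = 0.8069.
Posterior mean = (7.3/1.7² + 22·8.43/4.3²) / 1.5359 = 8.1754.
Interval: 8.1754 ± 2.576 × 0.8069 → [6.10, 10.25].

[6.10, 10.25]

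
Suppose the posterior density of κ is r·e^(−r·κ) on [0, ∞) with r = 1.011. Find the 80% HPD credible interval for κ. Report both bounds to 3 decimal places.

The exponential density is strictly decreasing on [0, ∞), so the HPD interval is anchored at 0: [0, q] with P(κ ≤ q) = 0.80.
q = −ln(1 − 0.80) / 1.011 = 1.6094 / 1.011 = 1.592.

[0.000, 1.592]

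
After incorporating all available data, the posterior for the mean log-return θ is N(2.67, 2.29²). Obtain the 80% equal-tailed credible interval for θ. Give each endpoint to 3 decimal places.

The posterior is symmetric, so the 80% equal-tailed interval is θ = 2.67 ± z·2.29 with z = 1.282.
Half-width: 1.282 × 2.29 = 2.935.
2.67 − 2.935 = -0.265; 2.67 + 2.935 = 5.605.

[-0.265, 5.605]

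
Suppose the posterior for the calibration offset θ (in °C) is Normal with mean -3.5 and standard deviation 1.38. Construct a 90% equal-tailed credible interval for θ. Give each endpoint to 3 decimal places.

The posterior is symmetric, so the 90% equal-tailed interval is θ = -3.5 ± z·1.38 with z = 1.645.
Half-width: 1.645 × 1.38 = 2.270.
-3.5 − 2.270 = -5.770; -3.5 + 2.270 = -1.230.

[-5.770, -1.230]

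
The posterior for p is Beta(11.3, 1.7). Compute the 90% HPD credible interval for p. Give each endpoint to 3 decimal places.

[0.742, 0.997]

The posterior is unimodal and skewed, so the HPD interval has equal density at both endpoints and is the shortest 90% interval.
Solving f(0.742) = f(0.997) with F(0.997) − F(0.742) = 0.90 gives [0.742, 0.997].
For comparison, the equal-tailed interval is [0.694, 0.979]; the HPD is narrower and shifted toward the mode.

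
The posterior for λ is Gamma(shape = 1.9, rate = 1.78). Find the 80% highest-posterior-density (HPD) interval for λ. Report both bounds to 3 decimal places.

The posterior is unimodal and skewed, so the HPD interval has equal density at both endpoints and is the shortest 80% interval.
Solving f(0.073) = f(1.647) with F(1.647) − F(0.073) = 0.80 gives [0.073, 1.647].
For comparison, the equal-tailed interval is [0.270, 2.101]; the HPD is narrower and shifted toward the mode.

[0.073, 1.647]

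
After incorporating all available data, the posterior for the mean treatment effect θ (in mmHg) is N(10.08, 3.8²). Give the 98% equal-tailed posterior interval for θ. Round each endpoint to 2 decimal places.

[1.24, 18.92]

The posterior is symmetric, so the 98% equal-tailed interval is θ = 10.08 ± z·3.8 with z = 2.326.
Half-width: 2.326 × 3.8 = 8.84.
10.08 − 8.84 = 1.24; 10.08 + 8.84 = 18.92.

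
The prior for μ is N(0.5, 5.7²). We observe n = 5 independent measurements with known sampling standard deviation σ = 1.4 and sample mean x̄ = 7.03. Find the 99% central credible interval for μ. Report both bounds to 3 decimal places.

[5.349, 8.555]

Posterior precision = 1/5.7² + 5/1.4² = 0.0308 + 2.5510 = 2.5818, so posterior SD = 0.6224.
Posterior mean = (0.5/5.7² + 5·7.03/1.4²) / 2.5818 = 6.9522.
Interval: 6.9522 ± 2.576 × 0.6224 → [5.349, 8.555].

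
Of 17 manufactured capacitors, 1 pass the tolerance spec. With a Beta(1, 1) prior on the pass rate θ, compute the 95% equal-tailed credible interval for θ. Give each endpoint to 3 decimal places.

[0.014, 0.273]

Posterior: Beta(1+1, 1+16) = Beta(2, 17).
Equal-tailed 95% interval: the 0.025 and 0.975 quantiles of Beta(2, 17).
Posterior mean ≈ 0.105, SD ≈ 0.069; a Normal approximation gives roughly [-0.029, 0.240].
Exact: F⁻¹(0.025) = 0.014; F⁻¹(0.975) = 0.273.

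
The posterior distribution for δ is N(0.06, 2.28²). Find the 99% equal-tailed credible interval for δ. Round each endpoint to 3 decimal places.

The posterior is symmetric, so the 99% equal-tailed interval is δ = 0.06 ± z·2.28 with z = 2.576.
Half-width: 2.576 × 2.28 = 5.873.
0.06 − 5.873 = -5.813; 0.06 + 5.873 = 5.933.

[-5.813, 5.933]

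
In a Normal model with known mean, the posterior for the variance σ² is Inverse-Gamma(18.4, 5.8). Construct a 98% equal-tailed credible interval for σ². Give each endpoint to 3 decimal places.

Inverse-Gamma(18.4, 5.8) quantiles: F⁻¹(0.01) and F⁻¹(0.99).
Equivalently, 1/σ² ~ Gamma(18.4, rate = 5.8); invert its 0.99 and 0.01 quantiles.
Posterior mean ≈ 0.333, SD ≈ 0.082; a Normal approximation gives roughly [0.142, 0.525].
Exact: lower = 0.195; upper = 0.585.

[0.195, 0.585]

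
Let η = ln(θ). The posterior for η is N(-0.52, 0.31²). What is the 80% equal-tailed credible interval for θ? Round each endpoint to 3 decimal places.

[0.400, 0.885]

On the log scale the 80% interval is -0.52 ± 1.282 × 0.31 = [-0.9173, -0.1227].
Exponentiate: [e^-0.9173, e^-0.1227] = [0.400, 0.885].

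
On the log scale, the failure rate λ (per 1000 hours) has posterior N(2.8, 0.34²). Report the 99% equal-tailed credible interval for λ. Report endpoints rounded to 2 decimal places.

On the log scale the 99% interval is 2.8 ± 2.576 × 0.34 = [1.9242, 3.6758].
Exponentiate: [e^1.9242, e^3.6758] = [6.85, 39.48].

[6.85, 39.48]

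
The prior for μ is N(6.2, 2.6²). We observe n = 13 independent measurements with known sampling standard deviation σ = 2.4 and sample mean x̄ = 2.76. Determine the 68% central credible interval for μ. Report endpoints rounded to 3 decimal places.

Posterior precision = 1/2.6² + 13/2.4² = 0.1479 + 2.2569 = 2.4049, so posterior SD = 0.6448.
Posterior mean = (6.2/2.6² + 13·2.76/2.4²) / 2.4049 = 2.9716.
Interval: 2.9716 ± 0.994 × 0.6448 → [2.330, 3.613].

[2.330, 3.613]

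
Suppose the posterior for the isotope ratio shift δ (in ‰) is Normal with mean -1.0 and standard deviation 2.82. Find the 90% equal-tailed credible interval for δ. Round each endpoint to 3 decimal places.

The posterior is symmetric, so the 90% equal-tailed interval is δ = -1.0 ± z·2.82 with z = 1.645.
Half-width: 1.645 × 2.82 = 4.638.
-1.0 − 4.638 = -5.638; -1.0 + 4.638 = 3.638.

[-5.638, 3.638]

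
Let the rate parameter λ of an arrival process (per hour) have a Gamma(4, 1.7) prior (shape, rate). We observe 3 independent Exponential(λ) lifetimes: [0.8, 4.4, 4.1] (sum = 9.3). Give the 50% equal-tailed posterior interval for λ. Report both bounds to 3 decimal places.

Posterior: Gamma(4+3, 1.7+9.3) = Gamma(7, 11.0) (shape, rate).
Equal-tailed 50% interval: Gamma(7, 11.0) quantiles at 0.25 and 0.75.
Posterior mean ≈ 0.636, SD ≈ 0.241; a Normal approximation gives roughly [0.474, 0.799].
Exact: lower = 0.462; upper = 0.778.

[0.462, 0.778]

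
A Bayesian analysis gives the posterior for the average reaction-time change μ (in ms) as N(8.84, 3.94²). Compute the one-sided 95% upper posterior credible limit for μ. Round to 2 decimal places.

15.32

Need U with P(μ ≤ U) = 0.95: U = 8.84 + z_{0.05}·3.94.
z = 1.645; U = 8.84 + 1.645 × 3.94 = 15.32.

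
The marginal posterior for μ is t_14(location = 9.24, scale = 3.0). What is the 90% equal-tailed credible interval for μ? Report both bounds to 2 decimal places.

The t_14 distribution is symmetric; the 90% interval is 9.24 ± t·3.0 with t_{0.95,14} = 1.761.
Half-width: 1.761 × 3.0 = 5.28.
9.24 − 5.28 = 3.96; 9.24 + 5.28 = 14.52.

[3.96, 14.52]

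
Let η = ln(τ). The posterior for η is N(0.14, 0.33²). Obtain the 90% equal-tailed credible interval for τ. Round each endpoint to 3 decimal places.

[0.668, 1.979]

On the log scale the 90% interval is 0.14 ± 1.645 × 0.33 = [-0.4028, 0.6828].
Exponentiate: [e^-0.4028, e^0.6828] = [0.668, 1.979].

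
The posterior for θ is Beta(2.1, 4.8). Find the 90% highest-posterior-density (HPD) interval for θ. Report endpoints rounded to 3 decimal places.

[0.039, 0.553]

The posterior is unimodal and skewed, so the HPD interval has equal density at both endpoints and is the shortest 90% interval.
Solving f(0.039) = f(0.553) with F(0.553) − F(0.039) = 0.90 gives [0.039, 0.553].
For comparison, the equal-tailed interval is [0.072, 0.605]; the HPD is narrower and shifted toward the mode.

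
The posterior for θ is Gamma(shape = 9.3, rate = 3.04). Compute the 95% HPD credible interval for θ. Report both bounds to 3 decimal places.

[1.257, 5.058]

The posterior is unimodal and skewed, so the HPD interval has equal density at both endpoints and is the shortest 95% interval.
Solving f(1.257) = f(5.058) with F(5.058) − F(1.257) = 0.95 gives [1.257, 5.058].
For comparison, the equal-tailed interval is [1.420, 5.316]; the HPD is narrower and shifted toward the mode.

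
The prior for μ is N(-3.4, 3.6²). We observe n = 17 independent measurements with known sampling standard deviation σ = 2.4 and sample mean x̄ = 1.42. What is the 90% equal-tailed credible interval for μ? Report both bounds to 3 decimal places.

[0.352, 2.242]

Posterior precision = 1/3.6² + 17/2.4² = 0.0772 + 2.9514 = 3.0285, so posterior SD = 0.5746.
Posterior mean = (-3.4/3.6² + 17·1.42/2.4²) / 3.0285 = 1.2972.
Interval: 1.2972 ± 1.645 × 0.5746 → [0.352, 2.242].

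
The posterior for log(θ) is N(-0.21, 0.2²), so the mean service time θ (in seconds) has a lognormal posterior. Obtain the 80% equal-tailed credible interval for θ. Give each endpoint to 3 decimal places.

[0.627, 1.047]

On the log scale the 80% interval is -0.21 ± 1.282 × 0.2 = [-0.4663, 0.0463].
Exponentiate: [e^-0.4663, e^0.0463] = [0.627, 1.047].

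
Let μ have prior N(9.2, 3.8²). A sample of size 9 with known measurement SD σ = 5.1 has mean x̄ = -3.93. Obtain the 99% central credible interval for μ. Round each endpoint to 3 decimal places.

[-5.738, 2.257]

Posterior precision = 1/3.8² + 9/5.1² = 0.0693 + 0.3460 = 0.4153, so posterior SD = 1.5518.
Posterior mean = (9.2/3.8² + 9·-3.93/5.1²) / 0.4153 = -1.7404.
Interval: -1.7404 ± 2.576 × 1.5518 → [-5.738, 2.257].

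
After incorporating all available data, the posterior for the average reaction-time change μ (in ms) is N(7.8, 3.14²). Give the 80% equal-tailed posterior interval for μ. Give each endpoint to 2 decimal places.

[3.78, 11.82]

The posterior is symmetric, so the 80% equal-tailed interval is μ = 7.8 ± z·3.14 with z = 1.282.
Half-width: 1.282 × 3.14 = 4.02.
7.8 − 4.02 = 3.78; 7.8 + 4.02 = 11.82.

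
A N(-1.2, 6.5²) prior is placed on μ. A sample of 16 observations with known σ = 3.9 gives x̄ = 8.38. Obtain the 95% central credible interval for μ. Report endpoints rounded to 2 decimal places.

Posterior precision = 1/6.5² + 16/3.9² = 0.0237 + 1.0519 = 1.0756, so posterior SD = 0.9642.
Posterior mean = (-1.2/6.5² + 16·8.38/3.9²) / 1.0756 = 8.1692.
Interval: 8.1692 ± 1.960 × 0.9642 → [6.28, 10.06].

[6.28, 10.06]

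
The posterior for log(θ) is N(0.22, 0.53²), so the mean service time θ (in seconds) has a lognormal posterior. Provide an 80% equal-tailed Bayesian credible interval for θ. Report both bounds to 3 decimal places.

[0.632, 2.458]

On the log scale the 80% interval is 0.22 ± 1.282 × 0.53 = [-0.4592, 0.8992].
Exponentiate: [e^-0.4592, e^0.8992] = [0.632, 2.458].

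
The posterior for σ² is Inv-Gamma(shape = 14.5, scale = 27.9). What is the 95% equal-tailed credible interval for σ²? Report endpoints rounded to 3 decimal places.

[1.220, 3.477]

Inverse-Gamma(14.5, 27.9) quantiles: F⁻¹(0.025) and F⁻¹(0.975).
Equivalently, 1/σ² ~ Gamma(14.5, rate = 27.9); invert its 0.975 and 0.025 quantiles.
Posterior mean ≈ 2.067, SD ≈ 0.585; a Normal approximation gives roughly [0.921, 3.212].
Exact: lower = 1.220; upper = 3.477.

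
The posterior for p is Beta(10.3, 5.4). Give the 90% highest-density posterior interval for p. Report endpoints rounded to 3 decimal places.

The posterior is unimodal and skewed, so the HPD interval has equal density at both endpoints and is the shortest 90% interval.
Solving f(0.469) = f(0.848) with F(0.848) − F(0.469) = 0.90 gives [0.469, 0.848].
For comparison, the equal-tailed interval is [0.453, 0.836]; the HPD is narrower and shifted toward the mode.

[0.469, 0.848]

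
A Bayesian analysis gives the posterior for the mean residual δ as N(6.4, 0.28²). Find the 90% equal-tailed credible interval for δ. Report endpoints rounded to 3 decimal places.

[5.939, 6.861]

The posterior is symmetric, so the 90% equal-tailed interval is δ = 6.4 ± z·0.28 with z = 1.645.
Half-width: 1.645 × 0.28 = 0.461.
6.4 − 0.461 = 5.939; 6.4 + 0.461 = 6.861.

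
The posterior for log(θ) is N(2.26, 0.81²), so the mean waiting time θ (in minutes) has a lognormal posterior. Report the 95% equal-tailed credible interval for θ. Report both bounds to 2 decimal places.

[1.96, 46.88]

On the log scale the 95% interval is 2.26 ± 1.960 × 0.81 = [0.6724, 3.8476].
Exponentiate: [e^0.6724, e^3.8476] = [1.96, 46.88].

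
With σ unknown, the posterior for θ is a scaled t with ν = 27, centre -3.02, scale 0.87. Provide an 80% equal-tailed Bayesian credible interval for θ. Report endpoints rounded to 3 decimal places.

[-4.163, -1.877]

The t_27 distribution is symmetric; the 80% interval is -3.02 ± t·0.87 with t_{0.9,27} = 1.314.
Half-width: 1.314 × 0.87 = 1.143.
-3.02 − 1.143 = -4.163; -3.02 + 1.143 = -1.877.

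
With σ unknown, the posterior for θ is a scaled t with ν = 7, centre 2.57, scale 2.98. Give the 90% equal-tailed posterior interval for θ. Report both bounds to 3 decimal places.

The t_7 distribution is symmetric; the 90% interval is 2.57 ± t·2.98 with t_{0.95,7} = 1.895.
Half-width: 1.895 × 2.98 = 5.646.
2.57 − 5.646 = -3.076; 2.57 + 5.646 = 8.216.

[-3.076, 8.216]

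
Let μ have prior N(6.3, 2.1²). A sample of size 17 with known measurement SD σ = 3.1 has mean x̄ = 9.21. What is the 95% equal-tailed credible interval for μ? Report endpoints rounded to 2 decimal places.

Posterior precision = 1/2.1² + 17/3.1² = 0.2268 + 1.7690 = 1.9957, so posterior SD = 0.7079.
Posterior mean = (6.3/2.1² + 17·9.21/3.1²) / 1.9957 = 8.8794.
Interval: 8.8794 ± 1.960 × 0.7079 → [7.49, 10.27].

[7.49, 10.27]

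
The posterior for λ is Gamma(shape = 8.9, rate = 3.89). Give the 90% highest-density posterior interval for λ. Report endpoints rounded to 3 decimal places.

[1.054, 3.479]

The posterior is unimodal and skewed, so the HPD interval has equal density at both endpoints and is the shortest 90% interval.
Solving f(1.054) = f(3.479) with F(3.479) − F(1.054) = 0.90 gives [1.054, 3.479].
For comparison, the equal-tailed interval is [1.188, 3.678]; the HPD is narrower and shifted toward the mode.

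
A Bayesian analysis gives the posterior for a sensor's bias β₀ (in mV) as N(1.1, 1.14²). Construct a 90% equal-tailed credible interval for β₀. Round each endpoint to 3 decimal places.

[-0.775, 2.975]

The posterior is symmetric, so the 90% equal-tailed interval is β₀ = 1.1 ± z·1.14 with z = 1.645.
Half-width: 1.645 × 1.14 = 1.875.
1.1 − 1.875 = -0.775; 1.1 + 1.875 = 2.975.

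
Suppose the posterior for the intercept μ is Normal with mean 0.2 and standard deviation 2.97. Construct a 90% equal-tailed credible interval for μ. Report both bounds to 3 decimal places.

[-4.685, 5.085]

The posterior is symmetric, so the 90% equal-tailed interval is μ = 0.2 ± z·2.97 with z = 1.645.
Half-width: 1.645 × 2.97 = 4.885.
0.2 − 4.885 = -4.685; 0.2 + 4.885 = 5.085.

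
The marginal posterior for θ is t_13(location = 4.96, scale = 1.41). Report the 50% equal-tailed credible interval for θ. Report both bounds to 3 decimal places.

[3.982, 5.938]

The t_13 distribution is symmetric; the 50% interval is 4.96 ± t·1.41 with t_{0.75,13} = 0.694.
Half-width: 0.694 × 1.41 = 0.978.
4.96 − 0.978 = 3.982; 4.96 + 0.978 = 5.938.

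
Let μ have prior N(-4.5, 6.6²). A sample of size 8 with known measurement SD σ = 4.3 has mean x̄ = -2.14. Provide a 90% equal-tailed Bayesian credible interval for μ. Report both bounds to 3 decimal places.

[-4.696, 0.178]

Posterior precision = 1/6.6² + 8/4.3² = 0.0230 + 0.4327 = 0.4556, so posterior SD = 1.4815.
Posterior mean = (-4.5/6.6² + 8·-2.14/4.3²) / 0.4556 = -2.2589.
Interval: -2.2589 ± 1.645 × 1.4815 → [-4.696, 0.178].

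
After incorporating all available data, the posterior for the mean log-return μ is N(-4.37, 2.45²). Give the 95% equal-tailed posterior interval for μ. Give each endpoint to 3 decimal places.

The posterior is symmetric, so the 95% equal-tailed interval is μ = -4.37 ± z·2.45 with z = 1.960.
Half-width: 1.960 × 2.45 = 4.802.
-4.37 − 4.802 = -9.172; -4.37 + 4.802 = 0.432.

[-9.172, 0.432]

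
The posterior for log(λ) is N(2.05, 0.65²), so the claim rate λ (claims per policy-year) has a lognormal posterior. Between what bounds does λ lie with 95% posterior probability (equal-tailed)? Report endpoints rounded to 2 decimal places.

[2.17, 27.77]

On the log scale the 95% interval is 2.05 ± 1.960 × 0.65 = [0.7760, 3.3240].
Exponentiate: [e^0.7760, e^3.3240] = [2.17, 27.77].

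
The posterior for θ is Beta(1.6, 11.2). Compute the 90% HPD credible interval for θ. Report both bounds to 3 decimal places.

[0.002, 0.250]

The posterior is unimodal and skewed, so the HPD interval has equal density at both endpoints and is the shortest 90% interval.
Solving f(0.002) = f(0.250) with F(0.250) − F(0.002) = 0.90 gives [0.002, 0.250].
For comparison, the equal-tailed interval is [0.018, 0.299]; the HPD is narrower and shifted toward the mode.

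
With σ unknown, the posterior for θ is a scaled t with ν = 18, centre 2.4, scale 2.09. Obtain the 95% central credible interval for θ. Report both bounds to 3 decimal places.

[-1.991, 6.791]

The t_18 distribution is symmetric; the 95% interval is 2.4 ± t·2.09 with t_{0.975,18} = 2.101.
Half-width: 2.101 × 2.09 = 4.391.
2.4 − 4.391 = -1.991; 2.4 + 4.391 = 6.791.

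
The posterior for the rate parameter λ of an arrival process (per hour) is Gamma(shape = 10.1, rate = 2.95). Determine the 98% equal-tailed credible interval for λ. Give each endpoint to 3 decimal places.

Posterior: Gamma(shape 10.1, rate 2.95).
Equal-tailed 98% interval: Gamma(10.1, 2.95) quantiles at 0.01 and 0.99.
Posterior mean ≈ 3.424, SD ≈ 1.077; a Normal approximation gives roughly [0.918, 5.930].
Exact: lower = 1.422; upper = 6.414.

[1.422, 6.414]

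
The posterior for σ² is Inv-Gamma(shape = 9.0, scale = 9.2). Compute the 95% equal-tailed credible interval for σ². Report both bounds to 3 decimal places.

Inverse-Gamma(9.0, 9.2) quantiles: F⁻¹(0.025) and F⁻¹(0.975).
Equivalently, 1/σ² ~ Gamma(9.0, rate = 9.2); invert its 0.975 and 0.025 quantiles.
Posterior mean ≈ 1.150, SD ≈ 0.435; a Normal approximation gives roughly [0.298, 2.002].
Exact: lower = 0.584; upper = 2.236.

[0.584, 2.236]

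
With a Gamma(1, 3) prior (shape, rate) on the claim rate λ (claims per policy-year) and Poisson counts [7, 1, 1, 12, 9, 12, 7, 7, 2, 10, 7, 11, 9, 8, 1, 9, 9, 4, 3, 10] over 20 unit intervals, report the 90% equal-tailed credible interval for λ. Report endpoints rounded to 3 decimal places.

[5.266, 6.957]

Posterior: Gamma(1+139, 3+20) = Gamma(140, 23) (shape, rate).
Equal-tailed 90% interval: Gamma(140, 23) quantiles at 0.05 and 0.95.
Posterior mean ≈ 6.087, SD ≈ 0.514; a Normal approximation gives roughly [5.241, 6.933].
Exact: lower = 5.266; upper = 6.957.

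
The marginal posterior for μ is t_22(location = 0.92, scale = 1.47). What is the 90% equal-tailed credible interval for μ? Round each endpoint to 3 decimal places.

The t_22 distribution is symmetric; the 90% interval is 0.92 ± t·1.47 with t_{0.95,22} = 1.717.
Half-width: 1.717 × 1.47 = 2.524.
0.92 − 2.524 = -1.604; 0.92 + 2.524 = 3.444.

[-1.604, 3.444]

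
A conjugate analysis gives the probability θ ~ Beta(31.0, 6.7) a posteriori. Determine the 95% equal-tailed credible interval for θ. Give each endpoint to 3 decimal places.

Posterior: Beta(31.0, 6.7).
Equal-tailed 95% interval: the 0.025 and 0.975 quantiles of Beta(31.0, 6.7).
Posterior mean ≈ 0.822, SD ≈ 0.061; a Normal approximation gives roughly [0.702, 0.943].
Exact: F⁻¹(0.025) = 0.687; F⁻¹(0.975) = 0.925.

[0.687, 0.925]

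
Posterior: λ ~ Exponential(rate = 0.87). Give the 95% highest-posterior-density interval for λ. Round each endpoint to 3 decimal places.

The exponential density is strictly decreasing on [0, ∞), so the HPD interval is anchored at 0: [0, q] with P(λ ≤ q) = 0.95.
q = −ln(1 − 0.95) / 0.87 = 2.9957 / 0.87 = 3.443.

[0.000, 3.443]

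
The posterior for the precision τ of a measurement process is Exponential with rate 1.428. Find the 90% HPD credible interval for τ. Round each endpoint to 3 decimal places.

[0.000, 1.612]

The exponential density is strictly decreasing on [0, ∞), so the HPD interval is anchored at 0: [0, q] with P(τ ≤ q) = 0.90.
q = −ln(1 − 0.90) / 1.428 = 2.3026 / 1.428 = 1.612.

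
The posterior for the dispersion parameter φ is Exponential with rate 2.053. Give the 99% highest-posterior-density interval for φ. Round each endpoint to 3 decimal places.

[0.000, 2.243]

The exponential density is strictly decreasing on [0, ∞), so the HPD interval is anchored at 0: [0, q] with P(φ ≤ q) = 0.99.
q = −ln(1 − 0.99) / 2.053 = 4.6052 / 2.053 = 2.243.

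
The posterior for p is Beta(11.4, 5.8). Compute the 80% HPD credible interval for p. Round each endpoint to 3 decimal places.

[0.529, 0.815]

The posterior is unimodal and skewed, so the HPD interval has equal density at both endpoints and is the shortest 80% interval.
Solving f(0.529) = f(0.815) with F(0.815) − F(0.529) = 0.80 gives [0.529, 0.815].
For comparison, the equal-tailed interval is [0.514, 0.802]; the HPD is narrower and shifted toward the mode.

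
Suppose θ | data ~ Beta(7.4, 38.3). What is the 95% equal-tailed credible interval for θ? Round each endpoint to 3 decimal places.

Posterior: Beta(7.4, 38.3).
Equal-tailed 95% interval: the 0.025 and 0.975 quantiles of Beta(7.4, 38.3).
Posterior mean ≈ 0.162, SD ≈ 0.054; a Normal approximation gives roughly [0.056, 0.268].
Exact: F⁻¹(0.025) = 0.071; F⁻¹(0.975) = 0.280.

[0.071, 0.280]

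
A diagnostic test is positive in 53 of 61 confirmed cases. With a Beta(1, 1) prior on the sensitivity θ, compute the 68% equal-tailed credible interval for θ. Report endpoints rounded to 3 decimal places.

[0.814, 0.900]

Posterior: Beta(1+53, 1+8) = Beta(54, 9).
Equal-tailed 68% interval: the 0.16 and 0.84 quantiles of Beta(54, 9).
Posterior mean ≈ 0.857, SD ≈ 0.044; a Normal approximation gives roughly [0.814, 0.901].
Exact: F⁻¹(0.16) = 0.814; F⁻¹(0.84) = 0.900.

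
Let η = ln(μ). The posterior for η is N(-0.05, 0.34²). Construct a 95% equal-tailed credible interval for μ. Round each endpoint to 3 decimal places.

[0.489, 1.852]

On the log scale the 95% interval is -0.05 ± 1.960 × 0.34 = [-0.7164, 0.6164].
Exponentiate: [e^-0.7164, e^0.6164] = [0.489, 1.852].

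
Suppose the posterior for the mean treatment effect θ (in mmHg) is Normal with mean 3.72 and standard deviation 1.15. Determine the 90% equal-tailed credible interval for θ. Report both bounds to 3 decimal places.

[1.828, 5.612]

The posterior is symmetric, so the 90% equal-tailed interval is θ = 3.72 ± z·1.15 with z = 1.645.
Half-width: 1.645 × 1.15 = 1.892.
3.72 − 1.892 = 1.828; 3.72 + 1.892 = 5.612.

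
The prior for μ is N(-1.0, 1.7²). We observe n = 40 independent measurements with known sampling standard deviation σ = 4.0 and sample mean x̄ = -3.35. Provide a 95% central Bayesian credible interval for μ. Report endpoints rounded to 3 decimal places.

Posterior precision = 1/1.7² + 40/4.0² = 0.3460 + 2.5000 = 2.8460, so posterior SD = 0.5928.
Posterior mean = (-1.0/1.7² + 40·-3.35/4.0²) / 2.8460 = -3.0643.
Interval: -3.0643 ± 1.960 × 0.5928 → [-4.226, -1.902].

[-4.226, -1.902]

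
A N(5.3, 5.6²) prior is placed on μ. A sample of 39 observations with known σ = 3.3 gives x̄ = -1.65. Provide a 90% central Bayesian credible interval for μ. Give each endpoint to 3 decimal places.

[-2.454, -0.723]

Posterior precision = 1/5.6² + 39/3.3² = 0.0319 + 3.5813 = 3.6132, so posterior SD = 0.5261.
Posterior mean = (5.3/5.6² + 39·-1.65/3.3²) / 3.6132 = -1.5887.
Interval: -1.5887 ± 1.645 × 0.5261 → [-2.454, -0.723].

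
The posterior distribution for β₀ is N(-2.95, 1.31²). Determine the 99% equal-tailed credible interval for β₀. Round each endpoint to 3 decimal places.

[-6.324, 0.424]

The posterior is symmetric, so the 99% equal-tailed interval is β₀ = -2.95 ± z·1.31 with z = 2.576.
Half-width: 2.576 × 1.31 = 3.374.
-2.95 − 3.374 = -6.324; -2.95 + 3.374 = 0.424.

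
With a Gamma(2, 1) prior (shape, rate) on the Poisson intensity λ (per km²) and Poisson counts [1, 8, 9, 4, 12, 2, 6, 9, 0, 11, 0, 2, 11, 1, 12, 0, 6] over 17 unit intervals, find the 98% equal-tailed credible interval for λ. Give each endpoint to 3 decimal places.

[4.149, 6.681]

Posterior: Gamma(2+94, 1+17) = Gamma(96, 18) (shape, rate).
Equal-tailed 98% interval: Gamma(96, 18) quantiles at 0.01 and 0.99.
Posterior mean ≈ 5.333, SD ≈ 0.544; a Normal approximation gives roughly [4.067, 6.600].
Exact: lower = 4.149; upper = 6.681.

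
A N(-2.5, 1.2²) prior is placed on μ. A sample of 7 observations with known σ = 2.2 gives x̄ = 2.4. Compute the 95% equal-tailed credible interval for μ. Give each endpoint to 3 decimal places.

Posterior precision = 1/1.2² + 7/2.2² = 0.6944 + 1.4463 = 2.1407, so posterior SD = 0.6835.
Posterior mean = (-2.5/1.2² + 7·2.4/2.2²) / 2.1407 = 0.8105.
Interval: 0.8105 ± 1.960 × 0.6835 → [-0.529, 2.150].

[-0.529, 2.150]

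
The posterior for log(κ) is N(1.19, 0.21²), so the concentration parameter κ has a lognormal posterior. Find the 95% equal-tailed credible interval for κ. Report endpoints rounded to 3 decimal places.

[2.178, 4.961]

On the log scale the 95% interval is 1.19 ± 1.960 × 0.21 = [0.7784, 1.6016].
Exponentiate: [e^0.7784, e^1.6016] = [2.178, 4.961].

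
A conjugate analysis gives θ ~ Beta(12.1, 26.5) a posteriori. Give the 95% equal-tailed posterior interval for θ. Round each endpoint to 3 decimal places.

Posterior: Beta(12.1, 26.5).
Equal-tailed 95% interval: the 0.025 and 0.975 quantiles of Beta(12.1, 26.5).
Posterior mean ≈ 0.313, SD ≈ 0.074; a Normal approximation gives roughly [0.169, 0.458].
Exact: F⁻¹(0.025) = 0.179; F⁻¹(0.975) = 0.466.

[0.179, 0.466]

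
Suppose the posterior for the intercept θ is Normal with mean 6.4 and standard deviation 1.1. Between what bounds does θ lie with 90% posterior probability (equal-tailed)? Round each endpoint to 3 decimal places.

[4.591, 8.209]

The posterior is symmetric, so the 90% equal-tailed interval is θ = 6.4 ± z·1.1 with z = 1.645.
Half-width: 1.645 × 1.1 = 1.809.
6.4 − 1.809 = 4.591; 6.4 + 1.809 = 8.209.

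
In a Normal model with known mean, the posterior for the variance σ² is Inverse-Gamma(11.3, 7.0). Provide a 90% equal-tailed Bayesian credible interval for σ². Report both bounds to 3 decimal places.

[0.404, 1.095]

Inverse-Gamma(11.3, 7.0) quantiles: F⁻¹(0.05) and F⁻¹(0.95).
Equivalently, 1/σ² ~ Gamma(11.3, rate = 7.0); invert its 0.95 and 0.05 quantiles.
Posterior mean ≈ 0.680, SD ≈ 0.223; a Normal approximation gives roughly [0.313, 1.046].
Exact: lower = 0.404; upper = 1.095.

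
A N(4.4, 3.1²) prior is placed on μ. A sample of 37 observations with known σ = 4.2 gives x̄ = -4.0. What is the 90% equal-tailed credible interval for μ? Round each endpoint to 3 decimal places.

[-4.712, -2.494]

Posterior precision = 1/3.1² + 37/4.2² = 0.1041 + 2.0975 = 2.2016, so posterior SD = 0.6740.
Posterior mean = (4.4/3.1² + 37·-4.0/4.2²) / 2.2016 = -3.6030.
Interval: -3.6030 ± 1.645 × 0.6740 → [-4.712, -2.494].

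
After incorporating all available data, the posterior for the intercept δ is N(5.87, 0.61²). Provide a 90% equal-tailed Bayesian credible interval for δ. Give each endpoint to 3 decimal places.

The posterior is symmetric, so the 90% equal-tailed interval is δ = 5.87 ± z·0.61 with z = 1.645.
Half-width: 1.645 × 0.61 = 1.003.
5.87 − 1.003 = 4.867; 5.87 + 1.003 = 6.873.

[4.867, 6.873]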